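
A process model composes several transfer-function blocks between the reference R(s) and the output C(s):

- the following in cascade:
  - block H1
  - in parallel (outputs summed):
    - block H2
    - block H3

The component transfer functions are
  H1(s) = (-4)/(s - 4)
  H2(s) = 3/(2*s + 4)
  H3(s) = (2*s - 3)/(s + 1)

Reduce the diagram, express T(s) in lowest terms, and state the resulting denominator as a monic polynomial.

1. combine H2, H3 in parallel -> (4*s^2 + 5*s - 9)/(2*s^2 + 6*s + 4)
2. cascade H1, (H2+H3) -> (-8*s^2 - 10*s + 18)/(s^3 - s^2 - 10*s - 8)
No further cancellation is possible in the step-2 result, so that is T(s). Its denominator is already monic.

Therefore the answer is s^3 - s^2 - 10*s - 8.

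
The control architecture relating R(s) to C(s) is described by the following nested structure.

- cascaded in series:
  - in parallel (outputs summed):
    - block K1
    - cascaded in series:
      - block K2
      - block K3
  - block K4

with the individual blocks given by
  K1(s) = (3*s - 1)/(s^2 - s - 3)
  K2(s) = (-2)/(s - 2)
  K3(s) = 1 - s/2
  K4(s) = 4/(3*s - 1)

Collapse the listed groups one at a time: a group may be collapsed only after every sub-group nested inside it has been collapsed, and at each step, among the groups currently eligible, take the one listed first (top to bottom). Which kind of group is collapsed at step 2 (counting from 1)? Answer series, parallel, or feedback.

Step 1. series reduction of K2, K3
Step 2. parallel reduction of K1, (K2*K3)
Step 3. series reduction of (K1+(K2*K3)), K4
Step 2: parallel.

Hence the answer: parallel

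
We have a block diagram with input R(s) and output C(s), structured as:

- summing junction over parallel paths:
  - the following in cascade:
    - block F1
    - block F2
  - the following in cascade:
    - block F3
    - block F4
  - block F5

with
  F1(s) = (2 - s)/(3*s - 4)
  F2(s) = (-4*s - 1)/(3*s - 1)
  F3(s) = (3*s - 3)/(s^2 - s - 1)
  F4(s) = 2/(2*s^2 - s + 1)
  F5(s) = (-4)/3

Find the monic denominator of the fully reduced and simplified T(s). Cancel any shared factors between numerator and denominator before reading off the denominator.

[1] multiply F1, F2 (series): (4*s^2 - 7*s - 2)/(9*s^2 - 15*s + 4)
[2] cascade F3, F4: (6*s - 6)/(2*s^4 - 3*s^3 - 1)
[3] add (F1*F2), (F3*F4), F5 (parallel): (-48*s^6 + 150*s^5 - 161*s^4 + 228*s^3 - 408*s^2 + 303*s - 50)/(54*s^6 - 171*s^5 + 159*s^4 - 36*s^3 - 27*s^2 + 45*s - 12)
That last expression is T(s), already simplified. Scaling its denominator by 1/54 (the reciprocal of the leading coefficient) yields the monic denominator.

Therefore the answer is s^6 - 19*s^5/6 + 53*s^4/18 - 2*s^3/3 - s^2/2 + 5*s/6 - 2/9.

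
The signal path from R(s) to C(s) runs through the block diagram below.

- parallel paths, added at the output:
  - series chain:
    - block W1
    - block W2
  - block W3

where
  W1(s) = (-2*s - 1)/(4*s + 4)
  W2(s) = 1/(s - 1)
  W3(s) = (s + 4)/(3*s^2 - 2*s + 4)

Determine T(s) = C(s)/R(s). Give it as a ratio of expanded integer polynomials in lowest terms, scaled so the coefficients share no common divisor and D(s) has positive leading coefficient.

(1) series reduction of W1, W2 gives (-2*s - 1)/(4*s^2 - 4)
(2) add (W1*W2), W3 (parallel); the result is T(s) itself (integer coefficients, no common factor, positive leading denominator coefficient)

Hence the answer: (-2*s^3 + 17*s^2 - 10*s - 20)/(12*s^4 - 8*s^3 + 4*s^2 + 8*s - 16)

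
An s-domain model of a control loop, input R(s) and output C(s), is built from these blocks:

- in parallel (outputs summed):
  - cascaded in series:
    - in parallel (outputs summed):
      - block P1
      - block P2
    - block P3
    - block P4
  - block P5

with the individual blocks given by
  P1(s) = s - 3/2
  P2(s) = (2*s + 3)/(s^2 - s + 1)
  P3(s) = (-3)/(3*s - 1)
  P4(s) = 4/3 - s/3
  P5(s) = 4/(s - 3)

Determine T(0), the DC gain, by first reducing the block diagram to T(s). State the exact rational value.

1. add P1, P2 (parallel); result (2*s^3 - 5*s^2 + 9*s + 3)/(2*s^2 - 2*s + 2)
2. reduce the series chain (P1+P2), P3, P4; result (2*s^4 - 13*s^3 + 29*s^2 - 33*s - 12)/(6*s^3 - 8*s^2 + 8*s - 2)
3. reduce the parallel group ((P1+P2)*P3*P4), P5; result (2*s^5 - 19*s^4 + 92*s^3 - 152*s^2 + 119*s + 28)/(6*s^4 - 26*s^3 + 32*s^2 - 26*s + 6)
Step 3 gives the overall T(s). Then T(0) = 28/6 = 14/3.

Final answer: 14/3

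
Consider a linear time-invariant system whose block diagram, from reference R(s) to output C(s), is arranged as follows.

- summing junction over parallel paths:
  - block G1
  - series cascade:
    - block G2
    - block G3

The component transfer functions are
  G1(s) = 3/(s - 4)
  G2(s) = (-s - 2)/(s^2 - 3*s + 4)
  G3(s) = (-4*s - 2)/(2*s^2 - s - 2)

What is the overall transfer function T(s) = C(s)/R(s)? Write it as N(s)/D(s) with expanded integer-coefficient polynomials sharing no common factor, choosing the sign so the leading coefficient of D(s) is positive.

First reduce the diagram to T(s).

Step 1. series reduction of G2, G3; result (4*s^2 + 10*s + 4)/(2*s^4 - 7*s^3 + 9*s^2 + 2*s - 8)
Step 2. add G1, (G2*G3) (parallel), giving the overall T(s)

Answer: (6*s^4 - 17*s^3 + 21*s^2 - 30*s - 40)/(2*s^5 - 15*s^4 + 37*s^3 - 34*s^2 - 16*s + 32)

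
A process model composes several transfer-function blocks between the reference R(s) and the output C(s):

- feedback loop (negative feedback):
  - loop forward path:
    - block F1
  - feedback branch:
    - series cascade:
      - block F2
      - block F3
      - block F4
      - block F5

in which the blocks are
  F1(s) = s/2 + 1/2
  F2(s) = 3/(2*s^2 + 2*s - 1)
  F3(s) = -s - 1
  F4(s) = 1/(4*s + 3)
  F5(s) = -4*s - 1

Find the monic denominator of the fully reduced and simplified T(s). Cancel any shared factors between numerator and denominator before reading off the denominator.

Step 1: cascade F2, F3, F4, F5, giving (12*s^2 + 15*s + 3)/(8*s^3 + 14*s^2 + 2*s - 3)
Step 2: apply the feedback formula to F1, (F2*F3*F4*F5), giving (8*s^4 + 22*s^3 + 16*s^2 - s - 3)/(28*s^3 + 55*s^2 + 22*s - 3)
That last expression is T(s), already simplified. Scaling its denominator by 1/28 (the reciprocal of the leading coefficient) yields the monic denominator.

Final answer: s^3 + 55*s^2/28 + 11*s/14 - 3/28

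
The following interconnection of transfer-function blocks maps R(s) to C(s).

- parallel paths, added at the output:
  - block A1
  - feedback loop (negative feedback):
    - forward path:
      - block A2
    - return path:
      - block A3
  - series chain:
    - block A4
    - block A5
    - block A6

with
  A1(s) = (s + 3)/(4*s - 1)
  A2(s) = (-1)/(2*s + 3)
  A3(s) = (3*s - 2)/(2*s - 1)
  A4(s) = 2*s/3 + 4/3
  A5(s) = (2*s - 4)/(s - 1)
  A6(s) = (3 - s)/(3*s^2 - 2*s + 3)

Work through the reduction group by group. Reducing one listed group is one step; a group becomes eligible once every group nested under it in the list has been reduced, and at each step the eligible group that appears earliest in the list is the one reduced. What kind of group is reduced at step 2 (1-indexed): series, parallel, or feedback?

1. reduce the feedback loop with forward A2 and return A3
2. multiply A4, A5, A6 (series)
3. parallel reduction of A1, [A2/(1+A2*A3)], (A4*A5*A6)
Step 2: series.

Final answer: series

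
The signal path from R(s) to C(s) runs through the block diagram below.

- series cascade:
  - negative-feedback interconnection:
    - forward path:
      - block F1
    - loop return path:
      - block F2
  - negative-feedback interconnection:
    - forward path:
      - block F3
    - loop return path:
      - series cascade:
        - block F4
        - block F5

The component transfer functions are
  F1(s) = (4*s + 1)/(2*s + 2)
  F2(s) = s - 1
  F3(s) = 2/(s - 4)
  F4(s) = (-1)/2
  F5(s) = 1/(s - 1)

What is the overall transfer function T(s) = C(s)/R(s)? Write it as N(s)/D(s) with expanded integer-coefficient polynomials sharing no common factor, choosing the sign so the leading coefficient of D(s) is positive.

The answer is (8*s^2 - 6*s - 2)/(4*s^4 - 21*s^3 + 18*s^2 - 8*s + 3).

Reasoning:
1. close the feedback loop around F1, F2, giving (4*s + 1)/(4*s^2 - s + 1)
2. reduce the series chain F4, F5, giving (-1)/(2*s - 2)
3. collapse the loop (F3 forward, (F4*F5) return), giving (2*s - 2)/(s^2 - 5*s + 3)
4. cascade [F1/(1+F1*F2)], [F3/(1+F3*(F4*F5))], giving the overall T(s)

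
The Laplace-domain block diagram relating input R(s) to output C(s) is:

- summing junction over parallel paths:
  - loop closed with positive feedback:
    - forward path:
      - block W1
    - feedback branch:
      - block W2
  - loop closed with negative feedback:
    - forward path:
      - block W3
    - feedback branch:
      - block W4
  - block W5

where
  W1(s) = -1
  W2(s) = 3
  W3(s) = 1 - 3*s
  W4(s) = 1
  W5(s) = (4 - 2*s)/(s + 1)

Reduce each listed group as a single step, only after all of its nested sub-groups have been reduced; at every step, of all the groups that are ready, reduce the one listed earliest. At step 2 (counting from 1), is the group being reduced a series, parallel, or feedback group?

[1] reduce the feedback loop with forward W1 and return W2
[2] apply the feedback formula to W3, W4
[3] reduce the parallel group [W1/(1-W1*W2)], [W3/(1+W3*W4)], W5
At step 2 the group reduced is feedback.

Final answer: feedback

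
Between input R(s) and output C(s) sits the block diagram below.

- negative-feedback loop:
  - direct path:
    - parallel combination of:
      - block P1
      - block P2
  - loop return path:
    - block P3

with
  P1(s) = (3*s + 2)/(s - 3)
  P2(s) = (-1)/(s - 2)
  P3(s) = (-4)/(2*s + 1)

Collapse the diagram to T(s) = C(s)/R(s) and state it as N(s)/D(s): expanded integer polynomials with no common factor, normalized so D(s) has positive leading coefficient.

(1) combine P1, P2 in parallel, giving (3*s^2 - 5*s - 1)/(s^2 - 5*s + 6)
(2) reduce the feedback loop with forward (P1+P2) and return P3, which is the overall transfer function T(s) = C(s)/R(s) in lowest terms

Therefore the answer is (6*s^3 - 7*s^2 - 7*s - 1)/(2*s^3 - 21*s^2 + 27*s + 10).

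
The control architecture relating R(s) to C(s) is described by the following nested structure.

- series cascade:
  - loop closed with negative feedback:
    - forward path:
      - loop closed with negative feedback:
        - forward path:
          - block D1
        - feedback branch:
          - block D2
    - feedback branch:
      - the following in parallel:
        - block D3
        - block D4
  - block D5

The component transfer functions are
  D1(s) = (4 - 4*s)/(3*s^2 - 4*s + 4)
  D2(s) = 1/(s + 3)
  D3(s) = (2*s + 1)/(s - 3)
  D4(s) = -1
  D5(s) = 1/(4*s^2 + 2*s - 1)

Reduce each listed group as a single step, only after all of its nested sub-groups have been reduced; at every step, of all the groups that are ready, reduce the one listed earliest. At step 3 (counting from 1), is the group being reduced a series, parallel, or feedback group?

Reducing step by step:

(1) feedback reduction of D1, D2
(2) combine D3, D4 in parallel
(3) collapse the loop ([D1/(1+D1*D2)] forward, (D3+D4) return)
(4) series reduction of [[D1/(1+D1*D2)]/(1+[D1/(1+D1*D2)]*(D3+D4))], D5
At step 3 the group reduced is feedback.

Answer: feedback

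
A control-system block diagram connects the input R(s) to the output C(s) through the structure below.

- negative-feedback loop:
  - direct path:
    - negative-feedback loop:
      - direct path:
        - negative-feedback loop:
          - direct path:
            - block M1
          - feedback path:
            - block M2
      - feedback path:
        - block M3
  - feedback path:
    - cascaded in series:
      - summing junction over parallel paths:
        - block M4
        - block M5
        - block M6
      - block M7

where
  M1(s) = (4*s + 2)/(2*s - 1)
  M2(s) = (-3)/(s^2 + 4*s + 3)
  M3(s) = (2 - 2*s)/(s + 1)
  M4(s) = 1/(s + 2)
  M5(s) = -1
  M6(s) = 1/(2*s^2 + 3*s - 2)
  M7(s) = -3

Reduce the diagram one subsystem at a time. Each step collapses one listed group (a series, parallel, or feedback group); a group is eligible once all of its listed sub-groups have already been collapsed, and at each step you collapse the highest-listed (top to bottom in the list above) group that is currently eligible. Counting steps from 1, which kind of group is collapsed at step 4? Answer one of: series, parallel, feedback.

Answer: series

Working:
Step 1. close the feedback loop around M1, M2
Step 2. close the feedback loop around [M1/(1+M1*M2)], M3
Step 3. parallel reduction of M4, M5, M6
Step 4. multiply (M4+M5+M6), M7 (series)
Step 5. feedback reduction of [[M1/(1+M1*M2)]/(1+[M1/(1+M1*M2)]*M3)], ((M4+M5+M6)*M7)
The group at step 4 is a series group.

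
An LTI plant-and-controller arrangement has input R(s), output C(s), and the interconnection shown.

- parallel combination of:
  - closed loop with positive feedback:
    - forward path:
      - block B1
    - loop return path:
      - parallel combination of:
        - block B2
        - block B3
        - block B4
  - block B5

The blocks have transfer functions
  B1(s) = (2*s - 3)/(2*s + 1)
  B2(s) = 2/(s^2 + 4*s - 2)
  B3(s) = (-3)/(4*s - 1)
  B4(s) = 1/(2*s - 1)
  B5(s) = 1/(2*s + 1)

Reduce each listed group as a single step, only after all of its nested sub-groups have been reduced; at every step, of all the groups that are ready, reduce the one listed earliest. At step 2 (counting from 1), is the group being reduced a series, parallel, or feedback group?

Step 1: add B2, B3, B4 (parallel)
Step 2: collapse the loop (B1 forward, (B2+B3+B4) return)
Step 3: reduce the parallel group [B1/(1-B1*(B2+B3+B4))], B5
Step 2 collapses a feedback group.

Hence the answer: feedback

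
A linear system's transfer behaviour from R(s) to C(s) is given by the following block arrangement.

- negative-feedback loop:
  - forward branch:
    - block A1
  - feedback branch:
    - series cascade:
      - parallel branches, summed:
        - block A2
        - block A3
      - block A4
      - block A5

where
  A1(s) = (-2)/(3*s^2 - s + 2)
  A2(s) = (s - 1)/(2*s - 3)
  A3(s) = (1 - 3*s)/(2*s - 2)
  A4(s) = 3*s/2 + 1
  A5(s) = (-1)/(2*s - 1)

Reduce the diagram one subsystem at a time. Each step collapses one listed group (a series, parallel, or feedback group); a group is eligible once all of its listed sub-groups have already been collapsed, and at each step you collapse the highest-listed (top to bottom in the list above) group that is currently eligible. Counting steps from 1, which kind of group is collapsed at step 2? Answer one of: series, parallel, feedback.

The answer is series.

Reasoning:
(1) reduce the parallel group A2, A3
(2) combine (A2+A3), A4, A5 in series
(3) close the feedback loop around A1, ((A2+A3)*A4*A5)
Step 2 collapses a series group.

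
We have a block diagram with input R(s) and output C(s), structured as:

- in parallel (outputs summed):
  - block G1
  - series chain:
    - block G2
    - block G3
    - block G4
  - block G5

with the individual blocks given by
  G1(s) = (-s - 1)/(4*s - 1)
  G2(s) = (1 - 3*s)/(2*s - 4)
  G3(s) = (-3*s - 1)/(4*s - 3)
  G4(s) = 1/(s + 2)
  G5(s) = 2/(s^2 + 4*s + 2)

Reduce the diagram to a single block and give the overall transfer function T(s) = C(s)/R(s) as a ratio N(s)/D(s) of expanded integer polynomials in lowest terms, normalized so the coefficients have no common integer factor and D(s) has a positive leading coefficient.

The answer is (-8*s^6 + 2*s^5 + 213*s^4 + 124*s^3 - 193*s^2 + 172*s - 94)/(32*s^6 + 96*s^5 - 186*s^4 - 424*s^3 + 244*s^2 + 160*s - 48).

Reasoning:
1. reduce the series chain G2, G3, G4, giving (9*s^2 - 1)/(8*s^3 - 6*s^2 - 32*s + 24)
2. add G1, (G2*G3*G4), G5 (parallel) - this is the overall T(s), already in the required normalized form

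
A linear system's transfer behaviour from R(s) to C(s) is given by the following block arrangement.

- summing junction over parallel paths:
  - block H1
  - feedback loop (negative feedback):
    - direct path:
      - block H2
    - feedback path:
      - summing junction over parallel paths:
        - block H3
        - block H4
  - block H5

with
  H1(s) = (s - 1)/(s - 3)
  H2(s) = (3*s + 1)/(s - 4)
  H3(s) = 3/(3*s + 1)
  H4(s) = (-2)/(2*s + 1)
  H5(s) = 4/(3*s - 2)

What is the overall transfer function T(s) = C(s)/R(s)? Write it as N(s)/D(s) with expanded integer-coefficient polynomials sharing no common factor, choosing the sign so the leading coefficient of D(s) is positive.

Answer: (24*s^4 - 74*s^3 - 38*s^2 + 92*s + 36)/(6*s^4 - 43*s^3 + 80*s^2 - 9*s - 18)

Working:
Step 1: reduce the parallel group H3, H4 = 1/(6*s^2 + 5*s + 1)
Step 2: collapse the loop (H2 forward, (H3+H4) return) = (6*s^2 + 5*s + 1)/(2*s^2 - 7*s - 3)
Step 3: sum the parallel branches H1, [H2/(1+H2*(H3+H4))], H5: this yields T(s), and no further normalization is needed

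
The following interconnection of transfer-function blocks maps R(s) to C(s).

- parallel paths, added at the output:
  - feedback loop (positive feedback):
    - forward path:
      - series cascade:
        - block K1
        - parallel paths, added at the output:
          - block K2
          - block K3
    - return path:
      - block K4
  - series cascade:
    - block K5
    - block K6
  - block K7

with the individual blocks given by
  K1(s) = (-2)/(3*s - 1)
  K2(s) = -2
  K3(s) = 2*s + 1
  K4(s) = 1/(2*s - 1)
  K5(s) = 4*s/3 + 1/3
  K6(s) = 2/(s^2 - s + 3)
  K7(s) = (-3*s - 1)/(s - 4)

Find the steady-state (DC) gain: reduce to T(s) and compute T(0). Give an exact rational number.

The answer is 89/36.

Reasoning:
[1] parallel reduction of K2, K3 gives 2*s - 1
[2] cascade K1, (K2+K3) gives (2 - 4*s)/(3*s - 1)
[3] reduce the feedback loop with forward (K1*(K2+K3)) and return K4 gives (2 - 4*s)/(3*s + 1)
[4] multiply K5, K6 (series) gives (8*s + 2)/(3*s^2 - 3*s + 9)
[5] reduce the parallel group [(K1*(K2+K3))/(1-(K1*(K2+K3))*K4)], (K5*K6), K7 gives (-39*s^4 + 99*s^3 - 262*s^2 + 81*s - 89)/(9*s^4 - 42*s^3 + 48*s^2 - 87*s - 36)
Evaluating the step-5 result (the overall T(s)) at s = 0 gives T(0) = -89/(-36) = 89/36.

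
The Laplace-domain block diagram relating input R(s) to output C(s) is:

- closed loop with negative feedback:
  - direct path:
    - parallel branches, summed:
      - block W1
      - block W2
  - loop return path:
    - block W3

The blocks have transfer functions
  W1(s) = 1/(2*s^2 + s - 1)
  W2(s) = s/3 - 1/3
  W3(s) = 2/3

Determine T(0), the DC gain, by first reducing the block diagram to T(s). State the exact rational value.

The answer is -12.

Reasoning:
1. reduce the parallel group W1, W2 = (2*s^3 - s^2 - 2*s + 4)/(6*s^2 + 3*s - 3)
2. collapse the loop ((W1+W2) forward, W3 return) = (6*s^3 - 3*s^2 - 6*s + 12)/(4*s^3 + 16*s^2 + 5*s - 1)
Evaluating the step-2 result (the overall T(s)) at s = 0 gives T(0) = 12/(-1) = -12.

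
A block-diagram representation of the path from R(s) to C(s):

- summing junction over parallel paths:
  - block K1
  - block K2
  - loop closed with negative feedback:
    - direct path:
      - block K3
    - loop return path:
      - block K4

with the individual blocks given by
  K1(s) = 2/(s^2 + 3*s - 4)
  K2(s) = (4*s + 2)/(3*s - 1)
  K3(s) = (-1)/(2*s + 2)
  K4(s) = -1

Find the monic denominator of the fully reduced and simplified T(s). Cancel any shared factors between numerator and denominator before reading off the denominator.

First reduce the diagram to T(s).

Step 1: apply the feedback formula to K3, K4 = (-1)/(2*s + 3)
Step 2: sum the parallel branches K1, K2, [K3/(1+K3*K4)] = (8*s^4 + 37*s^3 + 26*s^2 - 17*s - 34)/(6*s^4 + 25*s^3 - 6*s^2 - 37*s + 12)
Step 2 gives the fully reduced T(s), with no common factor left to cancel. The denominator's leading coefficient is 6, so divide each of its coefficients by 6 to get the monic form.

Answer: s^4 + 25*s^3/6 - s^2 - 37*s/6 + 2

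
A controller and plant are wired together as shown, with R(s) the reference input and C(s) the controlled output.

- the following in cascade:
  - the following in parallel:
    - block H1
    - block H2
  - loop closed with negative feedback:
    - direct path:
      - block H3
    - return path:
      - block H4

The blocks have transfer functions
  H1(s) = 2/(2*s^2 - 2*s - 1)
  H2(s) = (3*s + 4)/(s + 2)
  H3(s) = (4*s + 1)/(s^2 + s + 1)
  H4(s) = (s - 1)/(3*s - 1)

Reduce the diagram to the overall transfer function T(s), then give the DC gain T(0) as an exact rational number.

First reduce the diagram to T(s).

(1) add H1, H2 (parallel): (6*s^3 + 2*s^2 - 9*s)/(2*s^3 + 2*s^2 - 5*s - 2)
(2) close the feedback loop around H3, H4: (12*s^2 - s - 1)/(3*s^3 + 6*s^2 - s - 2)
(3) reduce the series chain (H1+H2), [H3/(1+H3*H4)]: (72*s^5 + 18*s^4 - 116*s^3 + 7*s^2 + 9*s)/(6*s^6 + 18*s^5 - 5*s^4 - 42*s^3 - 11*s^2 + 12*s + 4)
Step 3 gives the overall T(s). Then T(0) = 0/4 = 0.

Answer: 0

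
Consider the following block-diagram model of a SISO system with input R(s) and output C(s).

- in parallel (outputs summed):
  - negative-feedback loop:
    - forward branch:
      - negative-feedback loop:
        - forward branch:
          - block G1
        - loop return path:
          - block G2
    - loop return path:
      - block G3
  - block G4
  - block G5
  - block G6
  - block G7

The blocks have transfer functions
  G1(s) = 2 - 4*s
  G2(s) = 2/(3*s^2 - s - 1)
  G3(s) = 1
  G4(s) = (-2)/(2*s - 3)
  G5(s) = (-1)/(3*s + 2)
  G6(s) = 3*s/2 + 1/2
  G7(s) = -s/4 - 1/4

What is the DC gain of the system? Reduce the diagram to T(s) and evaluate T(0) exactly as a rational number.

(1) apply the feedback formula to G1, G2 gives (-12*s^3 + 10*s^2 + 2*s - 2)/(3*s^2 - 9*s + 3)
(2) apply the feedback formula to [G1/(1+G1*G2)], G3 gives (12*s^3 - 10*s^2 - 2*s + 2)/(12*s^3 - 13*s^2 + 7*s - 1)
(3) sum the parallel branches [[G1/(1+G1*G2)]/(1+[G1/(1+G1*G2)]*G3)], G4, G5, G6, G7 gives (360*s^6 - 330*s^5 - 827*s^4 + 452*s^3 + 8*s^2 + 5*s - 38)/(288*s^5 - 552*s^4 + 140*s^3 + 148*s^2 - 148*s + 24)
The step-3 result is T(s). Setting s = 0: T(0) = -38/24 = -19/12.

Final answer: -19/12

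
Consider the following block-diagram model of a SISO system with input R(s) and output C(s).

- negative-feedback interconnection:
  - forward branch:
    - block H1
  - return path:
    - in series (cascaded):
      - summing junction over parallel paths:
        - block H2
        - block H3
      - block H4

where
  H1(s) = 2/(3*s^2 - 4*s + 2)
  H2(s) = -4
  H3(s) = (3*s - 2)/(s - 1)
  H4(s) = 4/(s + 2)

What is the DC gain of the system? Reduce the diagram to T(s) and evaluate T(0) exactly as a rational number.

(1) reduce the parallel group H2, H3 -> (2 - s)/(s - 1)
(2) cascade (H2+H3), H4 -> (8 - 4*s)/(s^2 + s - 2)
(3) collapse the loop (H1 forward, ((H2+H3)*H4) return) -> (2*s^2 + 2*s - 4)/(3*s^4 - s^3 - 8*s^2 + 2*s + 12)
DC gain: substitute s = 0 into T(s) from step 3: T(0) = -4/12 = -1/3.

Answer: -1/3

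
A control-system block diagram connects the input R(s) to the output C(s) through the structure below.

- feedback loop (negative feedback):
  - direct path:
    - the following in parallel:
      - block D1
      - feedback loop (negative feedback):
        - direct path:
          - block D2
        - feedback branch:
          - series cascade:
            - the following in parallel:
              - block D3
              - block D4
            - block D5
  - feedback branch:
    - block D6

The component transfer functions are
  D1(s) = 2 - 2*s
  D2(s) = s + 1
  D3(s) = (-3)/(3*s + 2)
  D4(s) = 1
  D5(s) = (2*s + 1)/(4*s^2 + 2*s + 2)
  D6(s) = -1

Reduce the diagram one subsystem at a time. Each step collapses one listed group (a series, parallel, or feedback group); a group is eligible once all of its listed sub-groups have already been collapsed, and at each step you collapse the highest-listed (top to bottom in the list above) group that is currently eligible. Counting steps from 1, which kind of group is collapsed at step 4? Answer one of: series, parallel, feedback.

Answer: parallel

Working:
[1] add D3, D4 (parallel)
[2] reduce the series chain (D3+D4), D5
[3] apply the feedback formula to D2, ((D3+D4)*D5)
[4] combine D1, [D2/(1+D2*((D3+D4)*D5))] in parallel
[5] apply the feedback formula to (D1+[D2/(1+D2*((D3+D4)*D5))]), D6
The group at step 4 is a parallel group.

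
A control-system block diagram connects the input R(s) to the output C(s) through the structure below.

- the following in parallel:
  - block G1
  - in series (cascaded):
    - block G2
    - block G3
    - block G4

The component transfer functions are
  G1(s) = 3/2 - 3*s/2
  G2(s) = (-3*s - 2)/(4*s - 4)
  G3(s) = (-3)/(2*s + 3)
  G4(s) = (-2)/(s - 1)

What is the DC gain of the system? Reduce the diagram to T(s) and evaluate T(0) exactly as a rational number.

Step 1: combine G2, G3, G4 in series gives (-9*s - 6)/(4*s^3 - 2*s^2 - 8*s + 6)
Step 2: reduce the parallel group G1, (G2*G3*G4) gives (-6*s^4 + 9*s^3 + 9*s^2 - 30*s + 3)/(4*s^3 - 2*s^2 - 8*s + 6)
Evaluating the step-2 result (the overall T(s)) at s = 0 gives T(0) = 3/6 = 1/2.

Therefore the answer is 1/2.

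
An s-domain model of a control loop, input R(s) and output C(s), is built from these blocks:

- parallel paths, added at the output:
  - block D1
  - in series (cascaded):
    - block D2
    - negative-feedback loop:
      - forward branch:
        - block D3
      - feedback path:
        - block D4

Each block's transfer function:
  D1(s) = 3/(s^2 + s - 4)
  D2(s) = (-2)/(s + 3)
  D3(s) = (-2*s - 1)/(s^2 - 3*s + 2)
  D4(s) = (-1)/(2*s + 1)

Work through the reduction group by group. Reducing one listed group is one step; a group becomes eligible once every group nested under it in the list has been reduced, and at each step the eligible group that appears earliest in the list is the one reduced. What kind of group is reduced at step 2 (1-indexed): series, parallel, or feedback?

Answer: series

Working:
1. apply the feedback formula to D3, D4
2. reduce the series chain D2, [D3/(1+D3*D4)]
3. combine D1, (D2*[D3/(1+D3*D4)]) in parallel
At step 2 the group reduced is series.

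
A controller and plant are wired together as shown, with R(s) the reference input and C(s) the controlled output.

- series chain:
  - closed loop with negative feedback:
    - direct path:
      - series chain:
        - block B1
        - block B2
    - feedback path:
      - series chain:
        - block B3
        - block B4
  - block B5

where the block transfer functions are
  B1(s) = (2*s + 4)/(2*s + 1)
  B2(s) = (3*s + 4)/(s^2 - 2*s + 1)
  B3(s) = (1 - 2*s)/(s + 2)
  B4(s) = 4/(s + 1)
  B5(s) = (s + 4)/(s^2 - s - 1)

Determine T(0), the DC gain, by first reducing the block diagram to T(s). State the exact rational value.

The answer is -64/33.

Reasoning:
1. combine B1, B2 in series -> (6*s^2 + 20*s + 16)/(2*s^3 - 3*s^2 + 1)
2. cascade B3, B4 -> (4 - 8*s)/(s^2 + 3*s + 2)
3. close the feedback loop around (B1*B2), (B3*B4) -> (6*s^3 + 26*s^2 + 36*s + 16)/(2*s^4 - s^3 - 51*s^2 - 39*s + 33)
4. series reduction of [(B1*B2)/(1+(B1*B2)*(B3*B4))], B5 -> (6*s^4 + 50*s^3 + 140*s^2 + 160*s + 64)/(2*s^6 - 3*s^5 - 52*s^4 + 13*s^3 + 123*s^2 + 6*s - 33)
The step-4 result is T(s). Setting s = 0: T(0) = 64/(-33) = -64/33.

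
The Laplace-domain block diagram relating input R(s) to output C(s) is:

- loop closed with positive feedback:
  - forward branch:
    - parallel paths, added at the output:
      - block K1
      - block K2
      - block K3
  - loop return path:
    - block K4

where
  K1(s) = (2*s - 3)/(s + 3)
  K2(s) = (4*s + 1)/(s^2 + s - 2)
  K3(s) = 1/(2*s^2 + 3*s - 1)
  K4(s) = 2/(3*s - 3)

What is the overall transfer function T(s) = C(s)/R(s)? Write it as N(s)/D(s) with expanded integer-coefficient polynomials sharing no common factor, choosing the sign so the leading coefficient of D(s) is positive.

Answer: (12*s^6 + 24*s^5 + 24*s^4 + 51*s^3 - 45*s^2 - 111*s + 45)/(6*s^6 + 19*s^5 - 18*s^4 - 118*s^3 - 92*s^2 + 31*s + 12)

Working:
Step 1 - reduce the parallel group K1, K2, K3; result (4*s^5 + 12*s^4 + 20*s^3 + 37*s^2 + 22*s - 15)/(2*s^5 + 11*s^4 + 13*s^3 - 13*s^2 - 19*s + 6)
Step 2 - close the feedback loop around (K1+K2+K3), K4; the result is T(s) itself (integer coefficients, no common factor, positive leading denominator coefficient)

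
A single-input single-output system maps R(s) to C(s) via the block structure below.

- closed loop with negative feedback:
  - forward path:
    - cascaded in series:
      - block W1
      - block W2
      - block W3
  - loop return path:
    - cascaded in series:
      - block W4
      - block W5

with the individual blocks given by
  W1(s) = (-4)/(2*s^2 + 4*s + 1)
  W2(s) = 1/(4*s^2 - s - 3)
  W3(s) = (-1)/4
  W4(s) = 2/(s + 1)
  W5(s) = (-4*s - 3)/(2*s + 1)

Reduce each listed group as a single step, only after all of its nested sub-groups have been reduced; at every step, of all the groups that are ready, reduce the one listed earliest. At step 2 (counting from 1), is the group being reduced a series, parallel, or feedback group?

Step 1. series reduction of W1, W2, W3
Step 2. combine W4, W5 in series
Step 3. feedback reduction of (W1*W2*W3), (W4*W5)
So the answer for step 2 is series.

Final answer: series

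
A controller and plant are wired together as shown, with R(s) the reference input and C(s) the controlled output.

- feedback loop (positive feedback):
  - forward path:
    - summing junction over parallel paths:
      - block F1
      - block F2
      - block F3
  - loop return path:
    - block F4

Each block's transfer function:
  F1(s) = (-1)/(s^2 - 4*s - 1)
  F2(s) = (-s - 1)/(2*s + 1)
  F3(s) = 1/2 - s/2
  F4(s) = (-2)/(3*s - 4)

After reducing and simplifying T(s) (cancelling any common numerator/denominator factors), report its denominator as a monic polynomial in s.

[1] sum the parallel branches F1, F2, F3 = (-2*s^4 + 7*s^3 + 5*s^2 + s - 1)/(4*s^3 - 14*s^2 - 12*s - 2)
[2] reduce the feedback loop with forward (F1+F2+F3) and return F4 = (-6*s^5 + 29*s^4 - 13*s^3 - 17*s^2 - 7*s + 4)/(8*s^4 - 44*s^3 + 30*s^2 + 44*s + 6)
No further cancellation is possible in the step-2 result, so that is T(s). Its denominator becomes monic after dividing by the leading coefficient 8.

Therefore the answer is s^4 - 11*s^3/2 + 15*s^2/4 + 11*s/2 + 3/4.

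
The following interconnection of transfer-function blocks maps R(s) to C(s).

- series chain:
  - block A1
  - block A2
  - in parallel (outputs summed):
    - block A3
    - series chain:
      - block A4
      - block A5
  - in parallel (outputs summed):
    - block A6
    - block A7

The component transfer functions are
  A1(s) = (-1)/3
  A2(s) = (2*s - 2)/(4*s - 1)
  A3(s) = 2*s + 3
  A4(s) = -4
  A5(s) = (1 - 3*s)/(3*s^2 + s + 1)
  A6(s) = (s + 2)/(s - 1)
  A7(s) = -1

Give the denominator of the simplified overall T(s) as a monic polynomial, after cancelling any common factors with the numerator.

First reduce the diagram to T(s).

Step 1. reduce the series chain A4, A5, giving (12*s - 4)/(3*s^2 + s + 1)
Step 2. parallel reduction of A3, (A4*A5), giving (6*s^3 + 11*s^2 + 17*s - 1)/(3*s^2 + s + 1)
Step 3. sum the parallel branches A6, A7, giving 3/(s - 1)
Step 4. cascade A1, A2, (A3+(A4*A5)), (A6+A7), giving (-12*s^3 - 22*s^2 - 34*s + 2)/(12*s^3 + s^2 + 3*s - 1)
The result of step 4 is T(s) in lowest terms. Its denominator has leading coefficient 12; dividing the denominator through by 12 makes it monic.

Answer: s^3 + s^2/12 + s/4 - 1/12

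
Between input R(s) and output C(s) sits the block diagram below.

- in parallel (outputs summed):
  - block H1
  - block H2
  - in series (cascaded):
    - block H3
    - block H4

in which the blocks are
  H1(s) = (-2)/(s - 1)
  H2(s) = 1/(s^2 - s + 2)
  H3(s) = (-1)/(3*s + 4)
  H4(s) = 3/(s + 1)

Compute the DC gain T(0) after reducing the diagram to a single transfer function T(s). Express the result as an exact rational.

1. cascade H3, H4 gives (-3)/(3*s^2 + 7*s + 4)
2. reduce the parallel group H1, H2, (H3*H4) gives (-6*s^4 - 8*s^3 + 4*s^2 - 32*s - 14)/(3*s^5 + s^4 - s^3 + 7*s^2 - 2*s - 8)
DC gain: substitute s = 0 into T(s) from step 2: T(0) = -14/(-8) = 7/4.

Final answer: 7/4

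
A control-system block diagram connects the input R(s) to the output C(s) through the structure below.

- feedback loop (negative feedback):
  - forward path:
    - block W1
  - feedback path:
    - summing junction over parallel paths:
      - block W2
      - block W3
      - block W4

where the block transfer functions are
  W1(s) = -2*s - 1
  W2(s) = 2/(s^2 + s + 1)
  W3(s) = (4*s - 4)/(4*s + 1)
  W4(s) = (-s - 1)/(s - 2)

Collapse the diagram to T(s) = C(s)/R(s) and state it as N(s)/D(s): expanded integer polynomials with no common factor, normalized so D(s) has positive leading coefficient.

[1] sum the parallel branches W2, W3, W4: (-17*s^3 - 2*s^2 - 24*s + 3)/(4*s^4 - 3*s^3 - 5*s^2 - 9*s - 2)
[2] close the feedback loop around W1, (W2+W3+W4); the result is T(s) itself (integer coefficients, no common factor, positive leading denominator coefficient)

Hence the answer: (-8*s^5 + 2*s^4 + 13*s^3 + 23*s^2 + 13*s + 2)/(38*s^4 + 18*s^3 + 45*s^2 + 9*s - 5)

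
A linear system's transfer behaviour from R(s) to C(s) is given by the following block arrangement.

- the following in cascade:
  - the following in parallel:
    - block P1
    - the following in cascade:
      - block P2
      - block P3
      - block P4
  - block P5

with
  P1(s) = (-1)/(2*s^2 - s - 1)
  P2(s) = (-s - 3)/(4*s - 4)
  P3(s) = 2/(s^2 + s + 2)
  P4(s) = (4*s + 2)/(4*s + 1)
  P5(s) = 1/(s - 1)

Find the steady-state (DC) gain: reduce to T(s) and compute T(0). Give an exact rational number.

Step 1 - combine P2, P3, P4 in series: (-2*s^2 - 7*s - 3)/(4*s^4 + s^3 + 4*s^2 - 7*s - 2)
Step 2 - combine P1, (P2*P3*P4) in parallel: (-8*s^3 - 21*s^2 - 22*s - 5)/(8*s^5 + 6*s^4 + 9*s^3 - 10*s^2 - 11*s - 2)
Step 3 - cascade (P1+(P2*P3*P4)), P5: (-8*s^3 - 21*s^2 - 22*s - 5)/(8*s^6 - 2*s^5 + 3*s^4 - 19*s^3 - s^2 + 9*s + 2)
The step-3 result is T(s). Setting s = 0: T(0) = -5/2.

Hence the answer: -5/2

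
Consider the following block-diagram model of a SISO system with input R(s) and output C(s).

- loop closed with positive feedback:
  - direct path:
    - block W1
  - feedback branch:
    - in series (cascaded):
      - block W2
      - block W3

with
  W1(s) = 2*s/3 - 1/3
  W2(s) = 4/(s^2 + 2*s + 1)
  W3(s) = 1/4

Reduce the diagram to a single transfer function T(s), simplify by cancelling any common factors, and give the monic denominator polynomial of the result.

Step 1. multiply W2, W3 (series); result 1/(s^2 + 2*s + 1)
Step 2. close the feedback loop around W1, (W2*W3); result (2*s^3 + 3*s^2 - 1)/(3*s^2 + 4*s + 4)
The result of step 2 is T(s) in lowest terms. Its denominator has leading coefficient 3; dividing the denominator through by 3 makes it monic.

Therefore the answer is s^2 + 4*s/3 + 4/3.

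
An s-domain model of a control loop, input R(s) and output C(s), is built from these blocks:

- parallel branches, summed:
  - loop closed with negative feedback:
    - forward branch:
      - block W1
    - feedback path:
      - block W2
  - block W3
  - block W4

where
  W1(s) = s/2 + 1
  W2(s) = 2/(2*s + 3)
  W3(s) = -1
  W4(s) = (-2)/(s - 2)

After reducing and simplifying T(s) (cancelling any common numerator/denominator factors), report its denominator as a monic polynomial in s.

[1] apply the feedback formula to W1, W2; result (2*s^2 + 7*s + 6)/(6*s + 10)
[2] add [W1/(1+W1*W2)], W3, W4 (parallel); result (2*s^3 - 3*s^2 - 18*s - 12)/(6*s^2 - 2*s - 20)
T(s) is the step-2 result (common factors already cancelled). Leading coefficient of the denominator: 6. Divide through by 6 for the monic polynomial.

Hence the answer: s^2 - s/3 - 10/3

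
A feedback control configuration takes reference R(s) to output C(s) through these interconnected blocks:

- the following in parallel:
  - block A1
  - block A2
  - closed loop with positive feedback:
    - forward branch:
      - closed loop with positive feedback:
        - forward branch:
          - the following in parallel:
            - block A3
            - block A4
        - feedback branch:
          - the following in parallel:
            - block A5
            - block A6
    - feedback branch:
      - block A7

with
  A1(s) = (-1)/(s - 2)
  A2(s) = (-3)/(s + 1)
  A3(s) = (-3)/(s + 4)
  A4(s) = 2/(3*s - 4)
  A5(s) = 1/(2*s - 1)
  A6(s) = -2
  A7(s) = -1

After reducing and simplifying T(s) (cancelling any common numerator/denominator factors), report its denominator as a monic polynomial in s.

Answer: s^5 - 35*s^4/6 + 125*s^3/6 - 19*s^2 - 76*s/3 + 64/3

Working:
Step 1 - parallel reduction of A3, A4: (20 - 7*s)/(3*s^2 + 8*s - 16)
Step 2 - sum the parallel branches A5, A6: (3 - 4*s)/(2*s - 1)
Step 3 - apply the feedback formula to (A3+A4), (A5+A6): (-14*s^2 + 47*s - 20)/(6*s^3 - 15*s^2 + 61*s - 44)
Step 4 - close the feedback loop around [(A3+A4)/(1-(A3+A4)*(A5+A6))], A7: (-14*s^2 + 47*s - 20)/(6*s^3 - 29*s^2 + 108*s - 64)
Step 5 - reduce the parallel group A1, A2, [[(A3+A4)/(1-(A3+A4)*(A5+A6))]/(1-[(A3+A4)/(1-(A3+A4)*(A5+A6))]*A7)]: (-38*s^4 + 207*s^3 - 616*s^2 + 722*s - 280)/(6*s^5 - 35*s^4 + 125*s^3 - 114*s^2 - 152*s + 128)
Step 5 gives the fully reduced T(s), with no common factor left to cancel. The denominator's leading coefficient is 6, so divide each of its coefficients by 6 to get the monic form.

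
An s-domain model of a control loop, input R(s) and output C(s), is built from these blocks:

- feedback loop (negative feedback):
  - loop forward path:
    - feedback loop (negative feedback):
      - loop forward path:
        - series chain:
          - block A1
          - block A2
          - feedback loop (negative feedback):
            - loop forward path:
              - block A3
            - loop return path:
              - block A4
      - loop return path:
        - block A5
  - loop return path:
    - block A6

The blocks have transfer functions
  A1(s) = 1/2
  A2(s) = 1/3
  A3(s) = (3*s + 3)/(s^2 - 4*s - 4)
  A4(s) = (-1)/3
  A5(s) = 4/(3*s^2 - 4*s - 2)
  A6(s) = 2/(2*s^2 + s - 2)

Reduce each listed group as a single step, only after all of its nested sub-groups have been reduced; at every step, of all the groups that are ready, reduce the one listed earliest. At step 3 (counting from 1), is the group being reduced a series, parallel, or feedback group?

[1] collapse the loop (A3 forward, A4 return)
[2] reduce the series chain A1, A2, [A3/(1+A3*A4)]
[3] apply the feedback formula to (A1*A2*[A3/(1+A3*A4)]), A5
[4] close the feedback loop around [(A1*A2*[A3/(1+A3*A4)])/(1+(A1*A2*[A3/(1+A3*A4)])*A5)], A6
Step 3: feedback.

Hence the answer: feedback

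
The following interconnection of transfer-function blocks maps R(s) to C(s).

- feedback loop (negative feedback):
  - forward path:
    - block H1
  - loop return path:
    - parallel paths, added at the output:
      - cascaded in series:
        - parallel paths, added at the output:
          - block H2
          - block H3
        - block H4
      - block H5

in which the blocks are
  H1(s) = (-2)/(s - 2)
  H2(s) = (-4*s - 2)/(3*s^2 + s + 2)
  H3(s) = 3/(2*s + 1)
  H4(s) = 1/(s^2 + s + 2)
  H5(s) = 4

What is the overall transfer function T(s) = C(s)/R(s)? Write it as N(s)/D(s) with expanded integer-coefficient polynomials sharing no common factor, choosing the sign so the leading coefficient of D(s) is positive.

Reducing step by step:

Step 1: reduce the parallel group H2, H3; result (s^2 - 5*s + 4)/(6*s^3 + 5*s^2 + 5*s + 2)
Step 2: combine (H2+H3), H4 in series; result (s^2 - 5*s + 4)/(6*s^5 + 11*s^4 + 22*s^3 + 17*s^2 + 12*s + 4)
Step 3: parallel reduction of ((H2+H3)*H4), H5; result (24*s^5 + 44*s^4 + 88*s^3 + 69*s^2 + 43*s + 20)/(6*s^5 + 11*s^4 + 22*s^3 + 17*s^2 + 12*s + 4)
Step 4: close the feedback loop around H1, (((H2+H3)*H4)+H5), which is the overall transfer function T(s) = C(s)/R(s) in lowest terms

Answer: (-12*s^5 - 22*s^4 - 44*s^3 - 34*s^2 - 24*s - 8)/(6*s^6 - 49*s^5 - 88*s^4 - 203*s^3 - 160*s^2 - 106*s - 48)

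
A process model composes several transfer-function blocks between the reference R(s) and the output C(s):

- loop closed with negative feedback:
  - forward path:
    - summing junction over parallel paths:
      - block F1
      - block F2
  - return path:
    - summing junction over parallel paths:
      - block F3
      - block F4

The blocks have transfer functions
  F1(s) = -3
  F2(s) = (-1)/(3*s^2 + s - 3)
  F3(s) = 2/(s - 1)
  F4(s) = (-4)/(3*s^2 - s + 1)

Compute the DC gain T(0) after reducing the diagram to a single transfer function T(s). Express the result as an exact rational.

Reducing step by step:

Step 1. parallel reduction of F1, F2 = (-9*s^2 - 3*s + 8)/(3*s^2 + s - 3)
Step 2. combine F3, F4 in parallel = (6*s^2 - 6*s + 6)/(3*s^3 - 4*s^2 + 2*s - 1)
Step 3. feedback reduction of (F1+F2), (F3+F4) = (-27*s^5 + 27*s^4 + 18*s^3 - 29*s^2 + 19*s - 8)/(9*s^5 - 63*s^4 + 29*s^3 + 23*s^2 - 73*s + 51)
That last expression is T(s); at s = 0 only the constant terms survive, so T(0) = -8/51.

Answer: -8/51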